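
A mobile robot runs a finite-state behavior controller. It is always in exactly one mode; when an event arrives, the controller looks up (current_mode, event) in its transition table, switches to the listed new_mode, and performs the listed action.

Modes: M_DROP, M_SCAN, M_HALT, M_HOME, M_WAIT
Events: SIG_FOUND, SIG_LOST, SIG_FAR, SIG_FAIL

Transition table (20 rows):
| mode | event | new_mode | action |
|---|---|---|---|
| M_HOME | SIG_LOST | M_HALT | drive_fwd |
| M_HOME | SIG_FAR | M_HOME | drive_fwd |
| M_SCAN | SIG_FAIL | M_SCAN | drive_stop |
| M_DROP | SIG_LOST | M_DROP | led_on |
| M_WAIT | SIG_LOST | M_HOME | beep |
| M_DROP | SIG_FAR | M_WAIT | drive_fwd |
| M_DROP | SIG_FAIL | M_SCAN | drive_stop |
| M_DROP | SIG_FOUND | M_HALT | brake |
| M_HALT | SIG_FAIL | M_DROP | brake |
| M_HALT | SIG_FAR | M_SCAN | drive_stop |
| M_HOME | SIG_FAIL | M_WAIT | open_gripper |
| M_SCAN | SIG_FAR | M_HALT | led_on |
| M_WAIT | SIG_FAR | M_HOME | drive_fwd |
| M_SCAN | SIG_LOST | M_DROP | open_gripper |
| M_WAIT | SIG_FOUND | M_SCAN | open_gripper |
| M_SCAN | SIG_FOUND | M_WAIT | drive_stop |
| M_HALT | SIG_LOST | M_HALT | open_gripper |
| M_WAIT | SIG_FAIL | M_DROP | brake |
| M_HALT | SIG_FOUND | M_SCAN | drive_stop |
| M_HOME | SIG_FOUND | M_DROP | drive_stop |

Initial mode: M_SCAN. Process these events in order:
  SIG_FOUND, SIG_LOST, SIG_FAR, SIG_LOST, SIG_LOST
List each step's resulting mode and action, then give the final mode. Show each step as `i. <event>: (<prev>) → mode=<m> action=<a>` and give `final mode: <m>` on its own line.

final mode: M_HALT

1. SIG_FOUND: (M_SCAN) → mode=M_WAIT action=drive_stop
2. SIG_LOST: (M_WAIT) → mode=M_HOME action=beep
3. SIG_FAR: (M_HOME) → mode=M_HOME action=drive_fwd
4. SIG_LOST: (M_HOME) → mode=M_HALT action=drive_fwd
5. SIG_LOST: (M_HALT) → mode=M_HALT action=open_gripper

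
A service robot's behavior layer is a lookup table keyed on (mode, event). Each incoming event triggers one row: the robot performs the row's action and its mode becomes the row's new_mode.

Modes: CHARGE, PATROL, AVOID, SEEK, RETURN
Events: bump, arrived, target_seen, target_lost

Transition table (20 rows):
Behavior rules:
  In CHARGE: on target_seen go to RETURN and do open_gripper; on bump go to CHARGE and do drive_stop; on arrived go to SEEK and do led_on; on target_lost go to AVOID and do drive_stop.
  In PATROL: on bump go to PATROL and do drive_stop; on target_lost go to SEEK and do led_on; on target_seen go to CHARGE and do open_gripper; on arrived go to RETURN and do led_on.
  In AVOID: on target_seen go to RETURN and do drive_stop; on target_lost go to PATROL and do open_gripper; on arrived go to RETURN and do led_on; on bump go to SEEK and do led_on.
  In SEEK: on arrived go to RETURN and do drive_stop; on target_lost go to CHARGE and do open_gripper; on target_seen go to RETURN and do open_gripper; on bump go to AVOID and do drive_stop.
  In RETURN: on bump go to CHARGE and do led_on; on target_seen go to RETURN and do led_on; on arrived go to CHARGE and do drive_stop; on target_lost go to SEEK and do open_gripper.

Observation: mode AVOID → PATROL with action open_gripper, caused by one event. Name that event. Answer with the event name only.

try bump: (AVOID, bump) → (SEEK, led_on)
try arrived: (AVOID, arrived) → (RETURN, led_on)
try target_seen: (AVOID, target_seen) → (RETURN, drive_stop)
try target_lost: (AVOID, target_lost) → (PATROL, open_gripper)  ← matches

target_lost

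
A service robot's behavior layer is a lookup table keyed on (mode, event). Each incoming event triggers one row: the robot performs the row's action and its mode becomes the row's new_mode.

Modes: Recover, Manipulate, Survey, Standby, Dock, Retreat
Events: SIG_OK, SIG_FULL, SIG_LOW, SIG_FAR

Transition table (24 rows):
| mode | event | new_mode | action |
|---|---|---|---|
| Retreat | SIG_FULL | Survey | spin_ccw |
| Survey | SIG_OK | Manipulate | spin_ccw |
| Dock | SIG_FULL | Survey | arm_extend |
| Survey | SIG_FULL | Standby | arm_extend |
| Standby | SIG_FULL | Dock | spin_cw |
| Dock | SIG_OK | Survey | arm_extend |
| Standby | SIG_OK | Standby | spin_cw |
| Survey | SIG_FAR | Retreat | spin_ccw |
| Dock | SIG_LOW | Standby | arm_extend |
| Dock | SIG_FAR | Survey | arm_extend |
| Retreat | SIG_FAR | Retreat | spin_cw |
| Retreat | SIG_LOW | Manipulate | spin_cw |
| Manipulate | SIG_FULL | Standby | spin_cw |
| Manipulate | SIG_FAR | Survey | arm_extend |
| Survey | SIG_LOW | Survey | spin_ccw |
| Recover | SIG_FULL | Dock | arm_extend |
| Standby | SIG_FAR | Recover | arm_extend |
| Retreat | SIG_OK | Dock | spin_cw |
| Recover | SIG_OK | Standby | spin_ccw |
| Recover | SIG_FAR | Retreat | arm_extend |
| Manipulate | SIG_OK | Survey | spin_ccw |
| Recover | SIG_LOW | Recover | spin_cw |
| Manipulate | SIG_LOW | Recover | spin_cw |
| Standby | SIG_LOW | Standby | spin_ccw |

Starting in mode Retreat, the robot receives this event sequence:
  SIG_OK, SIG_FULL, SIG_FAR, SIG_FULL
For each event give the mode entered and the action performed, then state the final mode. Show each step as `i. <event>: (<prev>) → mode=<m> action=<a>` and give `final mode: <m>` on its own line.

1. SIG_OK: (Retreat) → mode=Dock action=spin_cw
2. SIG_FULL: (Dock) → mode=Survey action=arm_extend
3. SIG_FAR: (Survey) → mode=Retreat action=spin_ccw
4. SIG_FULL: (Retreat) → mode=Survey action=spin_ccw

final mode: Survey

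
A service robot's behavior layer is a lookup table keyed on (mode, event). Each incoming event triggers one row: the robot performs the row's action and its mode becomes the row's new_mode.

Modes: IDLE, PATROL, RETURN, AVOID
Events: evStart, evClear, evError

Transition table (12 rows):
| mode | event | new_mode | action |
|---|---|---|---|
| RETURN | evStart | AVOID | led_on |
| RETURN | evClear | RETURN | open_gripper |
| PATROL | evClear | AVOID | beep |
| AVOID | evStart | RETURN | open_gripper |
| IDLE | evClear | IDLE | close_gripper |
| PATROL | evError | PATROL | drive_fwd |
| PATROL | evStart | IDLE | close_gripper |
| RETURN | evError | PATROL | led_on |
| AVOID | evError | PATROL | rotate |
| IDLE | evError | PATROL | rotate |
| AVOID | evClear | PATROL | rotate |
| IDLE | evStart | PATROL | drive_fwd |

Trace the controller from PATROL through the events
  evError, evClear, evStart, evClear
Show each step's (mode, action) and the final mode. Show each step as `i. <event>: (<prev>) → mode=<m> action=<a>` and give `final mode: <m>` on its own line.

final mode: RETURN

1. evError: (PATROL) → mode=PATROL action=drive_fwd
2. evClear: (PATROL) → mode=AVOID action=beep
3. evStart: (AVOID) → mode=RETURN action=open_gripper
4. evClear: (RETURN) → mode=RETURN action=open_gripper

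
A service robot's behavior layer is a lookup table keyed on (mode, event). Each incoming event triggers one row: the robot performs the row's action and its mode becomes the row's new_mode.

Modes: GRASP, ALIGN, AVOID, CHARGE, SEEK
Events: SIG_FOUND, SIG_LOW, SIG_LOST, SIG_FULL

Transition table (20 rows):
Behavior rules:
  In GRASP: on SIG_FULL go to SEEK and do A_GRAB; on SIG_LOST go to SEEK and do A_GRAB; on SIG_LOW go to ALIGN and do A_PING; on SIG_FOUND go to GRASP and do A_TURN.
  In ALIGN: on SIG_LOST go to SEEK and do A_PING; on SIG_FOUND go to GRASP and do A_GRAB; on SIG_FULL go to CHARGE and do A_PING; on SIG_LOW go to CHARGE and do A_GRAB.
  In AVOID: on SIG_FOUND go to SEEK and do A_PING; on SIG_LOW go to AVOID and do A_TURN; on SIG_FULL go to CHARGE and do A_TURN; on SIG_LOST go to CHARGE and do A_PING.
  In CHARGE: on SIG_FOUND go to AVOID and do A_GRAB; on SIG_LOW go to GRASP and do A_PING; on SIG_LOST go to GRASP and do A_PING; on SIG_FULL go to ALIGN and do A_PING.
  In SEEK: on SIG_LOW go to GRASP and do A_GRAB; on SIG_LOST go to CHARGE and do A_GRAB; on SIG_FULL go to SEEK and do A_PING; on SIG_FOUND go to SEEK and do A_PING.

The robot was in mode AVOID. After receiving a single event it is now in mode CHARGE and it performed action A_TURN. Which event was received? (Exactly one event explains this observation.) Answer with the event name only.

try SIG_FOUND: (AVOID, SIG_FOUND) → (SEEK, A_PING)
try SIG_LOW: (AVOID, SIG_LOW) → (AVOID, A_TURN)
try SIG_LOST: (AVOID, SIG_LOST) → (CHARGE, A_PING)
try SIG_FULL: (AVOID, SIG_FULL) → (CHARGE, A_TURN)  ← matches

SIG_FULL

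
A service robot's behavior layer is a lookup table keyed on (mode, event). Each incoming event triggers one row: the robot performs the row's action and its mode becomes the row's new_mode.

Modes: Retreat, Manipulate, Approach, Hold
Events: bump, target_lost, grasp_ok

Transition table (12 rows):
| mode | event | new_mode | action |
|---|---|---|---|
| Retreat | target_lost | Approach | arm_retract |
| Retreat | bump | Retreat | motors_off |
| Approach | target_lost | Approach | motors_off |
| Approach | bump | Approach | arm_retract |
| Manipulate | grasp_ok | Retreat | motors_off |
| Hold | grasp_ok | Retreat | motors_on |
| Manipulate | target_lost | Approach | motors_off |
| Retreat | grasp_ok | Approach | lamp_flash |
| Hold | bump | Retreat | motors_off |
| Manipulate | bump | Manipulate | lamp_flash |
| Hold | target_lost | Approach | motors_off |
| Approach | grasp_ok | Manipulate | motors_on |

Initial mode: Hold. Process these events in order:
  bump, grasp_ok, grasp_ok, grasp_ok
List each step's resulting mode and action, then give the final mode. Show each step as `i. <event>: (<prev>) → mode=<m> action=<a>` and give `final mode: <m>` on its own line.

final mode: Retreat

1. bump: (Hold) → mode=Retreat action=motors_off
2. grasp_ok: (Retreat) → mode=Approach action=lamp_flash
3. grasp_ok: (Approach) → mode=Manipulate action=motors_on
4. grasp_ok: (Manipulate) → mode=Retreat action=motors_off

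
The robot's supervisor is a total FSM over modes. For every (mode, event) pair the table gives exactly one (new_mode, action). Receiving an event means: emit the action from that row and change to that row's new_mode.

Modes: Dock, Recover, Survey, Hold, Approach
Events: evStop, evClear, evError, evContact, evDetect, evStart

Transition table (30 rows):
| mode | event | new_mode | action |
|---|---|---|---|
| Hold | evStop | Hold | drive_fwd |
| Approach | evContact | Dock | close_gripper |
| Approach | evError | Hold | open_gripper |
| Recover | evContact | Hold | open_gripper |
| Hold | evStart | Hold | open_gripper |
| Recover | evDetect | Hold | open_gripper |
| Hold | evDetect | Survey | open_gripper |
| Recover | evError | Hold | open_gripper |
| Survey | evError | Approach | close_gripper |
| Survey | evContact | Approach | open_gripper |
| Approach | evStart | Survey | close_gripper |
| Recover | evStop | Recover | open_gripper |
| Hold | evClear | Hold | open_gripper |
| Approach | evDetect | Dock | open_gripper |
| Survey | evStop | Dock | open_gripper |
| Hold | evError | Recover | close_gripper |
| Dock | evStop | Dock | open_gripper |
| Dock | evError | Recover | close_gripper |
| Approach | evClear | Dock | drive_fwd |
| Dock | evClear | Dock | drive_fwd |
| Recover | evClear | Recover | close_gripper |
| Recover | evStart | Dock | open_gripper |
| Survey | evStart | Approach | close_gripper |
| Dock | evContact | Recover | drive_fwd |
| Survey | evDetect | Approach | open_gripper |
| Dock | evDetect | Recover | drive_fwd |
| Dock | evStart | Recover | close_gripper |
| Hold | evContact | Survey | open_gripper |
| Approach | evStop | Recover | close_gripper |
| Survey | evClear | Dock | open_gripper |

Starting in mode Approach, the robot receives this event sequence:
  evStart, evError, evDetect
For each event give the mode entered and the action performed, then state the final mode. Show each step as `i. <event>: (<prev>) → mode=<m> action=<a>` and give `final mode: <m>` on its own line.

1. evStart: (Approach) → mode=Survey action=close_gripper
2. evError: (Survey) → mode=Approach action=close_gripper
3. evDetect: (Approach) → mode=Dock action=open_gripper

final mode: Dock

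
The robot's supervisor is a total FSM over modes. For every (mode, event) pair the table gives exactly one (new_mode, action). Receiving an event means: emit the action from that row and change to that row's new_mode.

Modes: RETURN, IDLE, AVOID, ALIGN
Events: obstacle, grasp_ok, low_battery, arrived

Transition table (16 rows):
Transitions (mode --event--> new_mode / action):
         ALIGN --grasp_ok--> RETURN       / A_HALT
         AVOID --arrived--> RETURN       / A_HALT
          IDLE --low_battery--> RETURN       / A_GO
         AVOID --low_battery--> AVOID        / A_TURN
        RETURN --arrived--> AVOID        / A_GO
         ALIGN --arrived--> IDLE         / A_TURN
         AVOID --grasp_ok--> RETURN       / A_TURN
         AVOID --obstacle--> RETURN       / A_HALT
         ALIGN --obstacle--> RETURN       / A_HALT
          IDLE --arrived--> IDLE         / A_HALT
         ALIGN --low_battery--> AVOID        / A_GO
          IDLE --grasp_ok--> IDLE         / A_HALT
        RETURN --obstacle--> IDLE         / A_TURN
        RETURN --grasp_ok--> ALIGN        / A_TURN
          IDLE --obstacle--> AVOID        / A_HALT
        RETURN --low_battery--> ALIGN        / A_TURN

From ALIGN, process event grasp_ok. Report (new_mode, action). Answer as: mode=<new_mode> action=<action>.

mode=RETURN action=A_HALT

current mode = ALIGN; filter table to that mode:
  (ALIGN, grasp_ok) → (RETURN, A_HALT)  ← event matches
  (ALIGN, arrived) → (IDLE, A_TURN)
  (ALIGN, obstacle) → (RETURN, A_HALT)
  (ALIGN, low_battery) → (AVOID, A_GO)
event = grasp_ok selects (RETURN, A_HALT)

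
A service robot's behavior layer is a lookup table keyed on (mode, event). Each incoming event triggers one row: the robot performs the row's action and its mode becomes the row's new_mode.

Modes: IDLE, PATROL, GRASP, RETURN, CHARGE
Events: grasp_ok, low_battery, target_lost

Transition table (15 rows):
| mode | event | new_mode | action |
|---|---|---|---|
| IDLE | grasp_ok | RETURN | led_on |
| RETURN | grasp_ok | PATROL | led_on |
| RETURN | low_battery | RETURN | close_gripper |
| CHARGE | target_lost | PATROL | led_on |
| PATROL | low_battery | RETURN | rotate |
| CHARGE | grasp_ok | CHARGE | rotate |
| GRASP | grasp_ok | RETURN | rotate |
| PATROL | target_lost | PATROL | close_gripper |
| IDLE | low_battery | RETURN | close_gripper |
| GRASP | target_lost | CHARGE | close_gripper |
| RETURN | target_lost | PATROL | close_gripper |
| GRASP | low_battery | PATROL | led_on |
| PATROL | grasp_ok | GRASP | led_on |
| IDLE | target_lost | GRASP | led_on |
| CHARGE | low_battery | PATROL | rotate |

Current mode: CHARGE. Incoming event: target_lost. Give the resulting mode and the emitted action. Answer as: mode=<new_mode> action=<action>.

current mode = CHARGE; filter table to that mode:
  (CHARGE, target_lost) → (PATROL, led_on)  ← event matches
  (CHARGE, grasp_ok) → (CHARGE, rotate)
  (CHARGE, low_battery) → (PATROL, rotate)
event = target_lost selects (PATROL, led_on)

mode=PATROL action=led_on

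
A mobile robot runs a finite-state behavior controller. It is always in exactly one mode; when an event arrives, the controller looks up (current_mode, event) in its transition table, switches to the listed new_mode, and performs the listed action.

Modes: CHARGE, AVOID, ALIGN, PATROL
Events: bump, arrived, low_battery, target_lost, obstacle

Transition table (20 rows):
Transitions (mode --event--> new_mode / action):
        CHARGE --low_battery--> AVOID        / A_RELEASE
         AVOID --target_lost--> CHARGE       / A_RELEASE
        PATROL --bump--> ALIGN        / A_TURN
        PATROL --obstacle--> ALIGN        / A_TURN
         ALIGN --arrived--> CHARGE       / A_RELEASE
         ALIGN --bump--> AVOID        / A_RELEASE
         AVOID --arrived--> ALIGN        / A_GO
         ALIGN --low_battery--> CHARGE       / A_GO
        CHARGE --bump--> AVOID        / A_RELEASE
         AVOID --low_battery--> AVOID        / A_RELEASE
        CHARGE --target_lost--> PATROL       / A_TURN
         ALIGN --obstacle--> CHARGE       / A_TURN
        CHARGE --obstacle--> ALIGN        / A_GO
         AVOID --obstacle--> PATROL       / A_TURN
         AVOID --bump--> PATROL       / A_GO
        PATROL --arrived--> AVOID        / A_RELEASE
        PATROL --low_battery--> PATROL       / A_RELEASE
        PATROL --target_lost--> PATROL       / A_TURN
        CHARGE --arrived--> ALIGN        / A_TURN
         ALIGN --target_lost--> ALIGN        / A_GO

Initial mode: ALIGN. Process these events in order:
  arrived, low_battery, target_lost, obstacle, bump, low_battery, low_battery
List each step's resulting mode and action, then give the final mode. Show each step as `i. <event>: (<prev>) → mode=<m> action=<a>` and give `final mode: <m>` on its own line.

1. arrived: (ALIGN) → mode=CHARGE action=A_RELEASE
2. low_battery: (CHARGE) → mode=AVOID action=A_RELEASE
3. target_lost: (AVOID) → mode=CHARGE action=A_RELEASE
4. obstacle: (CHARGE) → mode=ALIGN action=A_GO
5. bump: (ALIGN) → mode=AVOID action=A_RELEASE
6. low_battery: (AVOID) → mode=AVOID action=A_RELEASE
7. low_battery: (AVOID) → mode=AVOID action=A_RELEASE

final mode: AVOID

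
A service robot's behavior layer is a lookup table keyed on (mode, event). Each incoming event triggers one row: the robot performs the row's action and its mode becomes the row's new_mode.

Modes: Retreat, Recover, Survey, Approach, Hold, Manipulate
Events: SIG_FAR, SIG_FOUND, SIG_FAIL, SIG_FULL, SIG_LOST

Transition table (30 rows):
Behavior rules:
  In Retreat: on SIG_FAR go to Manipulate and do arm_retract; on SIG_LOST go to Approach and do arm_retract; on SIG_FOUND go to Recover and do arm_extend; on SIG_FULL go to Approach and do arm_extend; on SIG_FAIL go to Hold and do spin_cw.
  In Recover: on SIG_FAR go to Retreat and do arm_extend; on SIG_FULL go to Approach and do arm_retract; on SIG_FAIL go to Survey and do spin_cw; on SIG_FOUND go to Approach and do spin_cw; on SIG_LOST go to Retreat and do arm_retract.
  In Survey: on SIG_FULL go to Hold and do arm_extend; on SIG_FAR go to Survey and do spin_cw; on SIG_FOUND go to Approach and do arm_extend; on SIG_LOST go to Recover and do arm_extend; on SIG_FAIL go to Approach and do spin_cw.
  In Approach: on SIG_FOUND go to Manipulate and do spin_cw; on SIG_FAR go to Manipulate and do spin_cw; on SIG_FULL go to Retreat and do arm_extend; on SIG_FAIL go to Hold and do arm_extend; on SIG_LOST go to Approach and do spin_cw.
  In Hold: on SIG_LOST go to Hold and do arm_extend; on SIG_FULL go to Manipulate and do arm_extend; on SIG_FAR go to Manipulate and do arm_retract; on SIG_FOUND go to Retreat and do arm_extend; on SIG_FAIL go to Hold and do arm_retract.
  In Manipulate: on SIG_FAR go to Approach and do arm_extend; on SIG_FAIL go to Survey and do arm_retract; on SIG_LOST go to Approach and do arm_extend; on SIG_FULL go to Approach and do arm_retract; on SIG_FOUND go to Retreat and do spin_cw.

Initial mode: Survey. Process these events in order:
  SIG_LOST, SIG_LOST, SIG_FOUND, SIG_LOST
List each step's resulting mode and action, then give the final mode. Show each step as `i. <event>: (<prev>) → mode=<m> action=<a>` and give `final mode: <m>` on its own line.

1. SIG_LOST: (Survey) → mode=Recover action=arm_extend
2. SIG_LOST: (Recover) → mode=Retreat action=arm_retract
3. SIG_FOUND: (Retreat) → mode=Recover action=arm_extend
4. SIG_LOST: (Recover) → mode=Retreat action=arm_retract

final mode: Retreat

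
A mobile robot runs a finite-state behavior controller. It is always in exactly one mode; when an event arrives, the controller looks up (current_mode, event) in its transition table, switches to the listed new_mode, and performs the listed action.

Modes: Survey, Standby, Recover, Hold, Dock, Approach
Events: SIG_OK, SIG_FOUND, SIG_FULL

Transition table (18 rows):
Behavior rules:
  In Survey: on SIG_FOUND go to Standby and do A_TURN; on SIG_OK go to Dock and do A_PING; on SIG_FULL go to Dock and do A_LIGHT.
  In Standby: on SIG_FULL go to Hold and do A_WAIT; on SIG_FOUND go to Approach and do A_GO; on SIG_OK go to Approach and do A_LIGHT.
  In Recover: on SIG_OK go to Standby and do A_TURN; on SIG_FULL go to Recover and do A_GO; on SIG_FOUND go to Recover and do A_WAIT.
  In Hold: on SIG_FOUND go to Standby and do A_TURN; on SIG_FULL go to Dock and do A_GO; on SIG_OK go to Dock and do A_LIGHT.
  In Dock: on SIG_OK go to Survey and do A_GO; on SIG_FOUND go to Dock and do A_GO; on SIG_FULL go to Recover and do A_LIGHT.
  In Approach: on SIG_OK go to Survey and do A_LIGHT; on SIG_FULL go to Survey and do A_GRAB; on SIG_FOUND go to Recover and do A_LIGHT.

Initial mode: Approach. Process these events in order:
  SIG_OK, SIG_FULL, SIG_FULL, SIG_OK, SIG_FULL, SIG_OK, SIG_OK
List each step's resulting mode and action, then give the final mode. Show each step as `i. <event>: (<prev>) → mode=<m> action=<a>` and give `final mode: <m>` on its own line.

1. SIG_OK: (Approach) → mode=Survey action=A_LIGHT
2. SIG_FULL: (Survey) → mode=Dock action=A_LIGHT
3. SIG_FULL: (Dock) → mode=Recover action=A_LIGHT
4. SIG_OK: (Recover) → mode=Standby action=A_TURN
5. SIG_FULL: (Standby) → mode=Hold action=A_WAIT
6. SIG_OK: (Hold) → mode=Dock action=A_LIGHT
7. SIG_OK: (Dock) → mode=Survey action=A_GO

final mode: Survey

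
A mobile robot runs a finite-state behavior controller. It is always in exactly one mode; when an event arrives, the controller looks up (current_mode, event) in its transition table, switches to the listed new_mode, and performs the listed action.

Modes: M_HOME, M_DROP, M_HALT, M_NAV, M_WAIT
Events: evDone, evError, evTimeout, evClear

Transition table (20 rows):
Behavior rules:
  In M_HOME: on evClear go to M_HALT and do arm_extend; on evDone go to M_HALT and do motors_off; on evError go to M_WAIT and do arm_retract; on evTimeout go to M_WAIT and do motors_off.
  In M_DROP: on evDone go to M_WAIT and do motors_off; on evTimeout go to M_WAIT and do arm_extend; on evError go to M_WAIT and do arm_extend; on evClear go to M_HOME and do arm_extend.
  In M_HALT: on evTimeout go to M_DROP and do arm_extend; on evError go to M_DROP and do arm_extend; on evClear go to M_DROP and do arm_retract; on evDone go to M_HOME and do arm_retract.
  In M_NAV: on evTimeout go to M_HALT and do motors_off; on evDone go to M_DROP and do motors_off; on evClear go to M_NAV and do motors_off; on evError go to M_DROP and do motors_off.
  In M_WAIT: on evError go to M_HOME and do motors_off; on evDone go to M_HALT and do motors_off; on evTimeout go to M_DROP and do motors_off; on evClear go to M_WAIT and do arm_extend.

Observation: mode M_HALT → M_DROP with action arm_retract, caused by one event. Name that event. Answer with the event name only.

evClear

try evDone: (M_HALT, evDone) → (M_HOME, arm_retract)
try evError: (M_HALT, evError) → (M_DROP, arm_extend)
try evTimeout: (M_HALT, evTimeout) → (M_DROP, arm_extend)
try evClear: (M_HALT, evClear) → (M_DROP, arm_retract)  ← matches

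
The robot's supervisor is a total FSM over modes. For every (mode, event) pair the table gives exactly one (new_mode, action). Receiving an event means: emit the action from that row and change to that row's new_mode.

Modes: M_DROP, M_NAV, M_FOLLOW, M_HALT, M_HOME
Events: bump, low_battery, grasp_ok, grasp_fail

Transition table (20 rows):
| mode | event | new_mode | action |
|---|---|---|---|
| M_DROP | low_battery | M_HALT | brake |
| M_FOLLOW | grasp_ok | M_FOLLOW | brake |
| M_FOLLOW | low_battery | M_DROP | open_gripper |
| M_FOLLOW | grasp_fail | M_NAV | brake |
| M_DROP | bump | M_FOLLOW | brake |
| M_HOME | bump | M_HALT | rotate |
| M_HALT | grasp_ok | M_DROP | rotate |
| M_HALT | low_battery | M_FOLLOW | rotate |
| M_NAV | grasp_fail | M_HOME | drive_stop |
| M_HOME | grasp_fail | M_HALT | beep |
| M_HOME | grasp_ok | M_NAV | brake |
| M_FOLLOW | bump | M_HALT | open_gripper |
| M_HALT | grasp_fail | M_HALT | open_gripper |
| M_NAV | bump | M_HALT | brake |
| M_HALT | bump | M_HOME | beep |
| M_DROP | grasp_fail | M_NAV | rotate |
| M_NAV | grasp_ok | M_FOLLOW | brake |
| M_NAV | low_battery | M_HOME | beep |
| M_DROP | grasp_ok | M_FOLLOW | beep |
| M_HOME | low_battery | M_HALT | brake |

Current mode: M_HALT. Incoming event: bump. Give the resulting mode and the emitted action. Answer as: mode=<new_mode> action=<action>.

current mode = M_HALT; filter table to that mode:
  (M_HALT, grasp_ok) → (M_DROP, rotate)
  (M_HALT, low_battery) → (M_FOLLOW, rotate)
  (M_HALT, grasp_fail) → (M_HALT, open_gripper)
  (M_HALT, bump) → (M_HOME, beep)  ← event matches
event = bump selects (M_HOME, beep)

mode=M_HOME action=beep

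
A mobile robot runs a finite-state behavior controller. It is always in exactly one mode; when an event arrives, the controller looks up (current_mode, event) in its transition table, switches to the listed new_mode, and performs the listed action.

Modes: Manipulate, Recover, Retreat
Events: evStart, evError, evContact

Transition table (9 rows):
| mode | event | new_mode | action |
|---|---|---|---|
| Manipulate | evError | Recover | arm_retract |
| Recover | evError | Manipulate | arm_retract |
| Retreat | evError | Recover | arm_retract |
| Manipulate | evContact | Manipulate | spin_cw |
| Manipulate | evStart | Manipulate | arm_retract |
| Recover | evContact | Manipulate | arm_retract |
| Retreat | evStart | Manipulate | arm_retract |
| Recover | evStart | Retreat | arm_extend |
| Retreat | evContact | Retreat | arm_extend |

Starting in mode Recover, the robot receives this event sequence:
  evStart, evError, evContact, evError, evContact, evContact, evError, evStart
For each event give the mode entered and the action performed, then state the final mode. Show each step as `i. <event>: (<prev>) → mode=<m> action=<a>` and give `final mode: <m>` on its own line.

final mode: Retreat

1. evStart: (Recover) → mode=Retreat action=arm_extend
2. evError: (Retreat) → mode=Recover action=arm_retract
3. evContact: (Recover) → mode=Manipulate action=arm_retract
4. evError: (Manipulate) → mode=Recover action=arm_retract
5. evContact: (Recover) → mode=Manipulate action=arm_retract
6. evContact: (Manipulate) → mode=Manipulate action=spin_cw
7. evError: (Manipulate) → mode=Recover action=arm_retract
8. evStart: (Recover) → mode=Retreat action=arm_extend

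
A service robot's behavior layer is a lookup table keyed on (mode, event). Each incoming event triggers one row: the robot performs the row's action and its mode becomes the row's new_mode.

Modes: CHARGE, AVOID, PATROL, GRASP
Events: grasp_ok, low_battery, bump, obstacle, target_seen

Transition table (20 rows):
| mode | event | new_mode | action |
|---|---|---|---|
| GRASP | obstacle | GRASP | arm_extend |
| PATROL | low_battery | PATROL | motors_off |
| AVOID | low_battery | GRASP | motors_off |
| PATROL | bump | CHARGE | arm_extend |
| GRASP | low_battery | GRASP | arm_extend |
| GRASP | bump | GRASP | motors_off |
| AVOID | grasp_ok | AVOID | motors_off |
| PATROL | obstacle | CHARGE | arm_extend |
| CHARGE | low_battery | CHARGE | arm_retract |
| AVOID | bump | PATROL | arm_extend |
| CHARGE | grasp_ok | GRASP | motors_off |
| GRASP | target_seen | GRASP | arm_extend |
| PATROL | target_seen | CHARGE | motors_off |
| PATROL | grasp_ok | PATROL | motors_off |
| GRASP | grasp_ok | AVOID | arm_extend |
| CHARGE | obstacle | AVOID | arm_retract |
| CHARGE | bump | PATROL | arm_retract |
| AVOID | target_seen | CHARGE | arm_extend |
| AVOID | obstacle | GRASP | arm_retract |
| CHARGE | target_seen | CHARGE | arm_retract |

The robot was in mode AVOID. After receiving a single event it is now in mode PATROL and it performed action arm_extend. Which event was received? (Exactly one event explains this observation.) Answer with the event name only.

try grasp_ok: (AVOID, grasp_ok) → (AVOID, motors_off)
try low_battery: (AVOID, low_battery) → (GRASP, motors_off)
try bump: (AVOID, bump) → (PATROL, arm_extend)  ← matches
try obstacle: (AVOID, obstacle) → (GRASP, arm_retract)
try target_seen: (AVOID, target_seen) → (CHARGE, arm_extend)

bump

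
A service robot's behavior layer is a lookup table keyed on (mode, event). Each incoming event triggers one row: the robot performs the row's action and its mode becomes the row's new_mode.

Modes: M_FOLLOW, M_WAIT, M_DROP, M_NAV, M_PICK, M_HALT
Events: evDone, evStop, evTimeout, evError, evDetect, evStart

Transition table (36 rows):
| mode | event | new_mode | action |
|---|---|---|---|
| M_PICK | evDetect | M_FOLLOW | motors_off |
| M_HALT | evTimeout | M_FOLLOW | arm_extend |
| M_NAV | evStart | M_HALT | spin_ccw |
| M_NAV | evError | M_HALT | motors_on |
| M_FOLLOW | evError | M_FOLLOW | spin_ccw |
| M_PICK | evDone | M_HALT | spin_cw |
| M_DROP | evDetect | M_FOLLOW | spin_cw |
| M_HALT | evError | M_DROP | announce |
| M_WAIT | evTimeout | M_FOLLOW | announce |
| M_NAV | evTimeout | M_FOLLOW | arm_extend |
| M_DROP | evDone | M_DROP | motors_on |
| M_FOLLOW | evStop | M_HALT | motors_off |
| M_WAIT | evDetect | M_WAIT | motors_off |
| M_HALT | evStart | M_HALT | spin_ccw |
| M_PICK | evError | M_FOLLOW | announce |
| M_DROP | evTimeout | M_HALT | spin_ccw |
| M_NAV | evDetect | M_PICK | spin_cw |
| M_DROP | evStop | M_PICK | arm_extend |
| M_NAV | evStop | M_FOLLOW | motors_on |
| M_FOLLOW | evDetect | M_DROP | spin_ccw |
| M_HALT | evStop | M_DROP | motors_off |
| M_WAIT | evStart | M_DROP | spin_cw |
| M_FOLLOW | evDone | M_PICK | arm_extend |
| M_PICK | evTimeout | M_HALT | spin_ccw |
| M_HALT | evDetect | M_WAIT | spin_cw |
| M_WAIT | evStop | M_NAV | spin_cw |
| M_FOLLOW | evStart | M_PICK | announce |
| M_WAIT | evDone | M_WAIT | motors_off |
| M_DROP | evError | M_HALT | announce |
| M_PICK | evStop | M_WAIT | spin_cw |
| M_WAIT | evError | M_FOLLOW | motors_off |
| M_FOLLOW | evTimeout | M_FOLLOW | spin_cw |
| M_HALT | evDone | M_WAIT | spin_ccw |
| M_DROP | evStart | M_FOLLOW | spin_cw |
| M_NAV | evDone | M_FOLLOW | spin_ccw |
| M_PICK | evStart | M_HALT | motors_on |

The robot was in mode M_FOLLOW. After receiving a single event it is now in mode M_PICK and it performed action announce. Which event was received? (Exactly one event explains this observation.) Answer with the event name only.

try evDone: (M_FOLLOW, evDone) → (M_PICK, arm_extend)
try evStop: (M_FOLLOW, evStop) → (M_HALT, motors_off)
try evTimeout: (M_FOLLOW, evTimeout) → (M_FOLLOW, spin_cw)
try evError: (M_FOLLOW, evError) → (M_FOLLOW, spin_ccw)
try evDetect: (M_FOLLOW, evDetect) → (M_DROP, spin_ccw)
try evStart: (M_FOLLOW, evStart) → (M_PICK, announce)  ← matches

evStart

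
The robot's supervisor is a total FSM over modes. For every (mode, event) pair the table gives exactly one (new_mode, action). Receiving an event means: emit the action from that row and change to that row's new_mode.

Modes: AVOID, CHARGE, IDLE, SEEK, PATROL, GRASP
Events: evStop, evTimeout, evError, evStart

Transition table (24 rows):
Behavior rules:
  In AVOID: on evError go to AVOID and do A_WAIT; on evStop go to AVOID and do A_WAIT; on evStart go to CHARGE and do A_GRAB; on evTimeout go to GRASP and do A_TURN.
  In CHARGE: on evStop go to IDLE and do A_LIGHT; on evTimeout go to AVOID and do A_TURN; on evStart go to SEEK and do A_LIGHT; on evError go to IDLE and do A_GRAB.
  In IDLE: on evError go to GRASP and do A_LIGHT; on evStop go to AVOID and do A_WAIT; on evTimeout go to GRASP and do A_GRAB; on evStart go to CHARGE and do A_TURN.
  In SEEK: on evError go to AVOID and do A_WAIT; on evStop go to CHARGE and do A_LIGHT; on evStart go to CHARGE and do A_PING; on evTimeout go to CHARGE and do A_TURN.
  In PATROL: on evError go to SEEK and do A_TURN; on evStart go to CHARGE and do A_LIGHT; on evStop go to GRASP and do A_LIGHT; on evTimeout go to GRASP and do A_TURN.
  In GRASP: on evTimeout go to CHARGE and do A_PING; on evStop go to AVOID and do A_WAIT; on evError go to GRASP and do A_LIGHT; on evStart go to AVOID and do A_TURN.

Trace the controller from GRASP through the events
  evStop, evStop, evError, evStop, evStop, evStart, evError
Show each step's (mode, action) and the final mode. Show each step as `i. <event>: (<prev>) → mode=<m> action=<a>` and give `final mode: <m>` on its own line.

final mode: IDLE

1. evStop: (GRASP) → mode=AVOID action=A_WAIT
2. evStop: (AVOID) → mode=AVOID action=A_WAIT
3. evError: (AVOID) → mode=AVOID action=A_WAIT
4. evStop: (AVOID) → mode=AVOID action=A_WAIT
5. evStop: (AVOID) → mode=AVOID action=A_WAIT
6. evStart: (AVOID) → mode=CHARGE action=A_GRAB
7. evError: (CHARGE) → mode=IDLE action=A_GRAB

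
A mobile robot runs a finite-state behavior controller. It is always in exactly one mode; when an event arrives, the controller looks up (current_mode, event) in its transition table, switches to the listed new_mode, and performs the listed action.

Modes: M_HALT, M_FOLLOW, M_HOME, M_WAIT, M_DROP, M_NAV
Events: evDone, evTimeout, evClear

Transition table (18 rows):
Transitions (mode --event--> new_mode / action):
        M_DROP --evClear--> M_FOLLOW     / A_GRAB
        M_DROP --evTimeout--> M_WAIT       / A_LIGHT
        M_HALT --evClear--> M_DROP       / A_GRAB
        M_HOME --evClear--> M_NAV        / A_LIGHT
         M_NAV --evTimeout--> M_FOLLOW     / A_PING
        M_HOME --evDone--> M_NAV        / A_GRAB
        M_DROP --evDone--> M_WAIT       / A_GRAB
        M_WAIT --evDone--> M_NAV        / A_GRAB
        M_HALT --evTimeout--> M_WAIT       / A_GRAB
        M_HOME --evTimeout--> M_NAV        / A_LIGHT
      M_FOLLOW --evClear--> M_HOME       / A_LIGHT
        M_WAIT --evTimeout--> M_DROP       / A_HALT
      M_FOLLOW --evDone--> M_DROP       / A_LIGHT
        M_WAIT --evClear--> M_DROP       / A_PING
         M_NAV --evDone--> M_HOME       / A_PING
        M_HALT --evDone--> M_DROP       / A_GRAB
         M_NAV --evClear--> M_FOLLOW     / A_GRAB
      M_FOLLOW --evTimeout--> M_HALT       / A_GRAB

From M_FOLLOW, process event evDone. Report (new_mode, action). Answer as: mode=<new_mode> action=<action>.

current mode = M_FOLLOW; filter table to that mode:
  (M_FOLLOW, evClear) → (M_HOME, A_LIGHT)
  (M_FOLLOW, evDone) → (M_DROP, A_LIGHT)  ← event matches
  (M_FOLLOW, evTimeout) → (M_HALT, A_GRAB)
event = evDone selects (M_DROP, A_LIGHT)

mode=M_DROP action=A_LIGHT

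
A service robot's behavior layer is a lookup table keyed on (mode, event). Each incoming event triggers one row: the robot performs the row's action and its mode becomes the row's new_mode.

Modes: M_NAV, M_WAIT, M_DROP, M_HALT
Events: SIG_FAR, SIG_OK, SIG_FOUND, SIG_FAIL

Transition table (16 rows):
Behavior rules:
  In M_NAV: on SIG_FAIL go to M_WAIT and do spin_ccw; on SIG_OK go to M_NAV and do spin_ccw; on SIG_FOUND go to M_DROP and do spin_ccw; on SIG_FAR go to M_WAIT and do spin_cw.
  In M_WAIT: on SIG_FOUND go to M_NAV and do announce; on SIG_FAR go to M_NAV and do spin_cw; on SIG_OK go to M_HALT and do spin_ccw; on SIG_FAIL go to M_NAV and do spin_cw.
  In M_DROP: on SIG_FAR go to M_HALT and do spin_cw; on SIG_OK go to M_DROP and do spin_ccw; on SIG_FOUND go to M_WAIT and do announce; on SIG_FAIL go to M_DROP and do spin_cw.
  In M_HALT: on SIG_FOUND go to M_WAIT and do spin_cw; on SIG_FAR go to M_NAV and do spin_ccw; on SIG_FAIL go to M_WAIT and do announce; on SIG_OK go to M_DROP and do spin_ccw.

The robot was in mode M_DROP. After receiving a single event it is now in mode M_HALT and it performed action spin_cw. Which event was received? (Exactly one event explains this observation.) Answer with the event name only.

try SIG_FAR: (M_DROP, SIG_FAR) → (M_HALT, spin_cw)  ← matches
try SIG_OK: (M_DROP, SIG_OK) → (M_DROP, spin_ccw)
try SIG_FOUND: (M_DROP, SIG_FOUND) → (M_WAIT, announce)
try SIG_FAIL: (M_DROP, SIG_FAIL) → (M_DROP, spin_cw)

SIG_FAR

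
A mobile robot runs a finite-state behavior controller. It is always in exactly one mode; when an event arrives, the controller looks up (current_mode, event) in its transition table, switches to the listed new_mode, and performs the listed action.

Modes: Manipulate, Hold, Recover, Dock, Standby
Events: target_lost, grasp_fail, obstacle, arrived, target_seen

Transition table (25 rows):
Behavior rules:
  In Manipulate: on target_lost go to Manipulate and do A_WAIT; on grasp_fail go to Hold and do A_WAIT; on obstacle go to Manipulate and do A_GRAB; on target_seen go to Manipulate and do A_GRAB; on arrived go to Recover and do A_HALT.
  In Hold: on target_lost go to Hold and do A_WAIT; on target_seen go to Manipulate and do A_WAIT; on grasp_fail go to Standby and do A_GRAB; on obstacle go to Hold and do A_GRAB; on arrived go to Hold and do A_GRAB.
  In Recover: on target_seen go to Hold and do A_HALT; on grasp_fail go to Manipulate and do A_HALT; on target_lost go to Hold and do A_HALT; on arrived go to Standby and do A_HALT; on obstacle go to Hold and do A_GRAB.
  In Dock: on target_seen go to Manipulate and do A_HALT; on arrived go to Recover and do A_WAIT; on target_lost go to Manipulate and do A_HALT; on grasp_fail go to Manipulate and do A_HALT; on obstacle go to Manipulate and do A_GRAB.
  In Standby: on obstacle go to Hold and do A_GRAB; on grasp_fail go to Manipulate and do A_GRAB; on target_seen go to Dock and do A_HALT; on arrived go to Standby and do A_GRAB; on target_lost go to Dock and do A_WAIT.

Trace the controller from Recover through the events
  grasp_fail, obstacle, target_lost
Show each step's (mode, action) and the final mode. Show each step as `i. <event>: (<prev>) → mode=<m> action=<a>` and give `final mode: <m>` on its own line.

1. grasp_fail: (Recover) → mode=Manipulate action=A_HALT
2. obstacle: (Manipulate) → mode=Manipulate action=A_GRAB
3. target_lost: (Manipulate) → mode=Manipulate action=A_WAIT

final mode: Manipulate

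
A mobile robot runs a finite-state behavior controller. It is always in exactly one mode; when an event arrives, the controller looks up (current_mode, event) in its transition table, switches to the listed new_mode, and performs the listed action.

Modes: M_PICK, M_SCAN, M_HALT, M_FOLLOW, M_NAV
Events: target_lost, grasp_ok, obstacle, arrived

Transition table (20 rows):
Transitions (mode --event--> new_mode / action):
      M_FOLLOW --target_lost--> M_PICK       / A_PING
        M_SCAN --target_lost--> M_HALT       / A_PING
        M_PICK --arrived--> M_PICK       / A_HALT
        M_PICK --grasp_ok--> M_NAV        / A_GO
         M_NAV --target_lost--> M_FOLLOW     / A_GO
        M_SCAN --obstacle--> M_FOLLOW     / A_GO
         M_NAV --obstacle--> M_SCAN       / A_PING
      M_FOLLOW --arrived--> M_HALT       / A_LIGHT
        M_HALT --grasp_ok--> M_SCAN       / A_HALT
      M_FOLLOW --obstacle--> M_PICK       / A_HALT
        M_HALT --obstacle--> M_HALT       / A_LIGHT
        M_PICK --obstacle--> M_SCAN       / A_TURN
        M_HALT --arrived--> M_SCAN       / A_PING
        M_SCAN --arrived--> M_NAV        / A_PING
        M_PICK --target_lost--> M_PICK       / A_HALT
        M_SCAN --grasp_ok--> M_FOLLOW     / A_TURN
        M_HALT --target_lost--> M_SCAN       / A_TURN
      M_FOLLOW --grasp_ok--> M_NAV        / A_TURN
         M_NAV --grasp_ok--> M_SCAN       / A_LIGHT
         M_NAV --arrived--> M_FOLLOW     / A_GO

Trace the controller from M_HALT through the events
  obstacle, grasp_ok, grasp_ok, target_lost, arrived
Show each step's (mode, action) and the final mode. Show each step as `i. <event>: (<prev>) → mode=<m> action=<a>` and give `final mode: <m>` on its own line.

1. obstacle: (M_HALT) → mode=M_HALT action=A_LIGHT
2. grasp_ok: (M_HALT) → mode=M_SCAN action=A_HALT
3. grasp_ok: (M_SCAN) → mode=M_FOLLOW action=A_TURN
4. target_lost: (M_FOLLOW) → mode=M_PICK action=A_PING
5. arrived: (M_PICK) → mode=M_PICK action=A_HALT

final mode: M_PICK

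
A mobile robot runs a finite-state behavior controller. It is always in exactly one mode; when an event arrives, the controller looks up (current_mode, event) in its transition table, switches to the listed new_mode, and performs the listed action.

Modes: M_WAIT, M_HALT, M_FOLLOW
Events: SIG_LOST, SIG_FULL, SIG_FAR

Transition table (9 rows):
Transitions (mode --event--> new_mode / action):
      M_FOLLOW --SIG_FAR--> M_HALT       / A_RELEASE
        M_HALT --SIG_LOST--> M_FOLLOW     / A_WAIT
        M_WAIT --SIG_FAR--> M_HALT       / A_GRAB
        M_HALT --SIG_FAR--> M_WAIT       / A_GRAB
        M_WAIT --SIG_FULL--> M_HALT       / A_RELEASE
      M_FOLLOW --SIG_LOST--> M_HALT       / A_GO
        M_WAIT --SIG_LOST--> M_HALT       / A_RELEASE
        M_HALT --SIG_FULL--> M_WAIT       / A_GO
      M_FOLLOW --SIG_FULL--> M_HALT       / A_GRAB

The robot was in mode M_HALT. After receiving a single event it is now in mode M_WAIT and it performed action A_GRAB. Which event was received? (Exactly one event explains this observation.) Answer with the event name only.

SIG_FAR

try SIG_LOST: (M_HALT, SIG_LOST) → (M_FOLLOW, A_WAIT)
try SIG_FULL: (M_HALT, SIG_FULL) → (M_WAIT, A_GO)
try SIG_FAR: (M_HALT, SIG_FAR) → (M_WAIT, A_GRAB)  ← matches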